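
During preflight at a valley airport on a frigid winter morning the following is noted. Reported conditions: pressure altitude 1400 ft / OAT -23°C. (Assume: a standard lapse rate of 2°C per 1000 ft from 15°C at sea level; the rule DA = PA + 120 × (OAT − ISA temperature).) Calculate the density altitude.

-2824 ft

ISA temperature at 1400 ft = 15 − 2 × (1400/1000) = 12.2°C.
ISA deviation = -23 − 12.2 = -35.2°C.
Density altitude = 1400 + 120 × (-35.2) = 1400 + (-4224) = -2824 ft.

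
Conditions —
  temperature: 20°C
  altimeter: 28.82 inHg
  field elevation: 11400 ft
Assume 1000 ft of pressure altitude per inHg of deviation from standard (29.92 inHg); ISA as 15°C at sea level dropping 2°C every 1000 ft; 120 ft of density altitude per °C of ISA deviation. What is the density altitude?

16100 ft

Pressure altitude = 11400 + (29.92 − 28.82) × 1000 = 11400 + (+1100) = 12500 ft.
ISA temperature at 12500 ft = 15 − 2 × (12500/1000) = -10°C.
ISA deviation = 20 − (-10) = +30°C.
Density altitude = 12500 + 120 × (30) = 16100 ft.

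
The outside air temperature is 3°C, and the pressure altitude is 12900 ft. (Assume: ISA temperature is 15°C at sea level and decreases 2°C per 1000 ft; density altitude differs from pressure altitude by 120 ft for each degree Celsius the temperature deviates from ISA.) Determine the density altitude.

14556 ft

ISA temperature at 12900 ft = 15 − 2 × (12900/1000) = -10.8°C.
ISA deviation = 3 − (-10.8) = +13.8°C.
Density altitude = 12900 + 120 × (13.8) = 12900 + (+1656) = 14556 ft.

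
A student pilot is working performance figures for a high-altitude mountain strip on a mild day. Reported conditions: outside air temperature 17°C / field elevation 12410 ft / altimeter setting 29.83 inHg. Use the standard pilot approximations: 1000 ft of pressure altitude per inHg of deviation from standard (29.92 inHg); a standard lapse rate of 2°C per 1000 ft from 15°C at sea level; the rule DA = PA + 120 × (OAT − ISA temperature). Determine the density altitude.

Pressure altitude = 12410 + (29.92 − 29.83) × 1000 = 12410 + (+90) = 12500 ft.
ISA temperature at 12500 ft = 15 − 2 × (12500/1000) = -10°C.
ISA deviation = 17 − (-10) = +27°C.
Density altitude = 12500 + 120 × (27) = 15740 ft.

15740 ft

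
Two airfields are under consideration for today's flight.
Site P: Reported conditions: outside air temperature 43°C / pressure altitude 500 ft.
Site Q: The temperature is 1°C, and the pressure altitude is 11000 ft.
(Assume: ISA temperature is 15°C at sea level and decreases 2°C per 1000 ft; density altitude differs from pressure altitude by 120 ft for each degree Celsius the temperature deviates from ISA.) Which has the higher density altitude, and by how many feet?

Site Q by 7980 ft

Site P: ISA temp = 14°C, deviation +29°C, DA = 500 + 120 × 29 = 3980 ft.
Site Q: ISA temp = -7°C, deviation +8°C, DA = 11000 + 120 × 8 = 11960 ft.
Site Q is higher by 11960 − 3980 = 7980 ft.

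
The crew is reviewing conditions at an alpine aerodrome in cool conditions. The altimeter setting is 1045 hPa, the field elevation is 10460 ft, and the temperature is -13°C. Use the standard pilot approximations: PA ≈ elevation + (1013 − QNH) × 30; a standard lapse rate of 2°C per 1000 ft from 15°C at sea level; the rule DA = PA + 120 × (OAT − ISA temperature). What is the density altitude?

8420 ft

Pressure altitude = 10460 + (1013 − 1045) × 30 = 10460 + (-960) = 9500 ft.
ISA temperature at 9500 ft = 15 − 2 × (9500/1000) = -4°C.
ISA deviation = -13 − (-4) = -9°C.
Density altitude = 9500 + 120 × (-9) = 8420 ft.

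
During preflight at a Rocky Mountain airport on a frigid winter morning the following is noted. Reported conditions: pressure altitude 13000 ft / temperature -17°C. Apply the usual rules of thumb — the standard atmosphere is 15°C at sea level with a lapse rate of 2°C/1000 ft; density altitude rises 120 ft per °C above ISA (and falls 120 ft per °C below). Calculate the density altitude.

12280 ft

ISA temperature at 13000 ft = 15 − 2 × (13000/1000) = -11°C.
ISA deviation = -17 − (-11) = -6°C.
Density altitude = 13000 + 120 × (-6) = 13000 + (-720) = 12280 ft.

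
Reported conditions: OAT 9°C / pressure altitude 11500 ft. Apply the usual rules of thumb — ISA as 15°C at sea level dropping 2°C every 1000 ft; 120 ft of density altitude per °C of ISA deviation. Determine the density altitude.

13540 ft

ISA temperature at 11500 ft = 15 − 2 × (11500/1000) = -8°C.
ISA deviation = 9 − (-8) = +17°C.
Density altitude = 11500 + 120 × (17) = 11500 + (+2040) = 13540 ft.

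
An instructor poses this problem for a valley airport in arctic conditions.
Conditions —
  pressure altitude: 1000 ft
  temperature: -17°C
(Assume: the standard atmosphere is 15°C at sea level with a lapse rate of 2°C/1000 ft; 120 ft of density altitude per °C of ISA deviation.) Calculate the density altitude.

ISA temperature at 1000 ft = 15 − 2 × (1000/1000) = 13°C.
ISA deviation = -17 − 13 = -30°C.
Density altitude = 1000 + 120 × (-30) = 1000 + (-3600) = -2600 ft.

-2600 ft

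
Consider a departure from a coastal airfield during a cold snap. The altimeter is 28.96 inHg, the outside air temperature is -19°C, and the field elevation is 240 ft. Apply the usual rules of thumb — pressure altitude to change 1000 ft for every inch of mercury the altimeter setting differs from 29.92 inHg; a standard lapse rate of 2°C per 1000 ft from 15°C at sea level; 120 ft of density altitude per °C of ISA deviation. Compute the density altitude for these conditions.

-2592 ft

Pressure altitude = 240 + (29.92 − 28.96) × 1000 = 240 + (+960) = 1200 ft.
ISA temperature at 1200 ft = 15 − 2 × (1200/1000) = 12.6°C.
ISA deviation = -19 − 12.6 = -31.6°C.
Density altitude = 1200 + 120 × (-31.6) = -2592 ft.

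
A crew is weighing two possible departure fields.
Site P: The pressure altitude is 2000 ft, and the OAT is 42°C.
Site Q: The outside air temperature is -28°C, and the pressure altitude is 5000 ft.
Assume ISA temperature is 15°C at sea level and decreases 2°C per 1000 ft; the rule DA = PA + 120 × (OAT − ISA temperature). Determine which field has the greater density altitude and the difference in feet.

Site P: ISA temp = 11°C, deviation +31°C, DA = 2000 + 120 × 31 = 5720 ft.
Site Q: ISA temp = 5°C, deviation -33°C, DA = 5000 + 120 × (-33) = 1040 ft.
Site P is higher by 5720 − 1040 = 4680 ft.

Site P by 4680 ft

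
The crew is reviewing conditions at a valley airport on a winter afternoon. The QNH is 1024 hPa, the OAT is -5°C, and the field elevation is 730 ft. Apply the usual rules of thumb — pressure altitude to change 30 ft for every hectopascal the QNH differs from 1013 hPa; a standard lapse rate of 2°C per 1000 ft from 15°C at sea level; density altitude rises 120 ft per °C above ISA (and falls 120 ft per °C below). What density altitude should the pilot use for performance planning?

Pressure altitude = 730 + (1013 − 1024) × 30 = 730 + (-330) = 400 ft.
ISA temperature at 400 ft = 15 − 2 × (400/1000) = 14.2°C.
ISA deviation = -5 − 14.2 = -19.2°C.
Density altitude = 400 + 120 × (-19.2) = -1904 ft.

-1904 ft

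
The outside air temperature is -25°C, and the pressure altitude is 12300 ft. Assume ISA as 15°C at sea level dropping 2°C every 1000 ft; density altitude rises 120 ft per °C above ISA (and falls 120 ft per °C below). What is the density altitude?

ISA temperature at 12300 ft = 15 − 2 × (12300/1000) = -9.6°C.
ISA deviation = -25 − (-9.6) = -15.4°C.
Density altitude = 12300 + 120 × (-15.4) = 12300 + (-1848) = 10452 ft.

10452 ft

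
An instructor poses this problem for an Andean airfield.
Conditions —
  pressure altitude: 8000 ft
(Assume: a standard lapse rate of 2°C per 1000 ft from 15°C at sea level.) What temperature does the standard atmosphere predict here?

-1°C

ISA temperature = 15 − 2 × (8000/1000) = 15 − 16 = -1°C.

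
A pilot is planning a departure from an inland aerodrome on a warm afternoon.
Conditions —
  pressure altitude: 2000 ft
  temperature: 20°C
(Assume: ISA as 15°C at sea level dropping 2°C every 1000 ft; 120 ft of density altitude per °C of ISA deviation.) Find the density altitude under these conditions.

ISA temperature at 2000 ft = 15 − 2 × (2000/1000) = 11°C.
ISA deviation = 20 − 11 = +9°C.
Density altitude = 2000 + 120 × (9) = 2000 + (+1080) = 3080 ft.

3080 ft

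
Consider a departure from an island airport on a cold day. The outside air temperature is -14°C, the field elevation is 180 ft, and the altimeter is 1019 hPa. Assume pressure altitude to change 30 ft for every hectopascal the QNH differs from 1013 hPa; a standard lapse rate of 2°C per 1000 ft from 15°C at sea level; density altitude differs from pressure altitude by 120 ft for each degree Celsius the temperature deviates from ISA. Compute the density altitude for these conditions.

-3480 ft

Pressure altitude = 180 + (1013 − 1019) × 30 = 180 + (-180) = 0 ft.
ISA temperature at 0 ft = 15 − 2 × (0/1000) = 15°C.
ISA deviation = -14 − 15 = -29°C.
Density altitude = 0 + 120 × (-29) = -3480 ft.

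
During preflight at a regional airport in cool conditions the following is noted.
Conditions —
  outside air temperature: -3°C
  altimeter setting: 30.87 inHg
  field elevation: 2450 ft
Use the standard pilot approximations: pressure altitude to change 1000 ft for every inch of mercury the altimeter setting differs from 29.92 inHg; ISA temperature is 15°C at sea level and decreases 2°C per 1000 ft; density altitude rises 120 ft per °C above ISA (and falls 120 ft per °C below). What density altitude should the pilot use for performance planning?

-300 ft

Pressure altitude = 2450 + (29.92 − 30.87) × 1000 = 2450 + (-950) = 1500 ft.
ISA temperature at 1500 ft = 15 − 2 × (1500/1000) = 12°C.
ISA deviation = -3 − 12 = -15°C.
Density altitude = 1500 + 120 × (-15) = -300 ft.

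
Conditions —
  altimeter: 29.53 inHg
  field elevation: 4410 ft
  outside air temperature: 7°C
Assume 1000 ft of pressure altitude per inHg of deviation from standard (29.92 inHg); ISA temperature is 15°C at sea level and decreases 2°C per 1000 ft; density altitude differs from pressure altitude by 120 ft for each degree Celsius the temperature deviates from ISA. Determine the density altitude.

4992 ft

Pressure altitude = 4410 + (29.92 − 29.53) × 1000 = 4410 + (+390) = 4800 ft.
ISA temperature at 4800 ft = 15 − 2 × (4800/1000) = 5.4°C.
ISA deviation = 7 − 5.4 = +1.6°C.
Density altitude = 4800 + 120 × (1.6) = 4992 ft.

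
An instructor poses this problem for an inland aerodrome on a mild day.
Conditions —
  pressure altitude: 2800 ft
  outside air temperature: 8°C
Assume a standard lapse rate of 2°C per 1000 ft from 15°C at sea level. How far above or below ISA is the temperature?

ISA-1.4°C

ISA temperature at 2800 ft = 15 − 2 × (2800/1000) = 9.4°C.
Deviation = OAT − ISA = 8 − 9.4 = -1.4°C.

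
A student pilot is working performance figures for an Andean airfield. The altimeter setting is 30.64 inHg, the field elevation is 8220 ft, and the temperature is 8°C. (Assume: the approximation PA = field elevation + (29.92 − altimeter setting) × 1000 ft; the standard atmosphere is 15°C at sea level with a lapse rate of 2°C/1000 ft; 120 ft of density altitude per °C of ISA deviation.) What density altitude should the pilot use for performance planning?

Pressure altitude = 8220 + (29.92 − 30.64) × 1000 = 8220 + (-720) = 7500 ft.
ISA temperature at 7500 ft = 15 − 2 × (7500/1000) = 0°C.
ISA deviation = 8 − 0 = +8°C.
Density altitude = 7500 + 120 × (8) = 8460 ft.

8460 ft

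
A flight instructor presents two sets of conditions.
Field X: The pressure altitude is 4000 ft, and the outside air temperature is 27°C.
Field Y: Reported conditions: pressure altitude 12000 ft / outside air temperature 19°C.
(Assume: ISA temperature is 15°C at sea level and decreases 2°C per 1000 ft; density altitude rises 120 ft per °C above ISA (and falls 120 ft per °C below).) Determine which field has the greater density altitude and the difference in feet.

Field Y by 8960 ft

Field X: ISA temp = 7°C, deviation +20°C, DA = 4000 + 120 × 20 = 6400 ft.
Field Y: ISA temp = -9°C, deviation +28°C, DA = 12000 + 120 × 28 = 15360 ft.
Field Y is higher by 15360 − 6400 = 8960 ft.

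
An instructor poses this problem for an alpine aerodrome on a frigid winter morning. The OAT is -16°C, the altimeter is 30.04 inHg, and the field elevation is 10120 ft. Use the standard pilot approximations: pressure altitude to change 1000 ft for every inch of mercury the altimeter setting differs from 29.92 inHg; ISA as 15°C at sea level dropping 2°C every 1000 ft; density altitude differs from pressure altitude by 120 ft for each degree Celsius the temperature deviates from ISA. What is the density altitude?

Pressure altitude = 10120 + (29.92 − 30.04) × 1000 = 10120 + (-120) = 10000 ft.
ISA temperature at 10000 ft = 15 − 2 × (10000/1000) = -5°C.
ISA deviation = -16 − (-5) = -11°C.
Density altitude = 10000 + 120 × (-11) = 8680 ft.

8680 ft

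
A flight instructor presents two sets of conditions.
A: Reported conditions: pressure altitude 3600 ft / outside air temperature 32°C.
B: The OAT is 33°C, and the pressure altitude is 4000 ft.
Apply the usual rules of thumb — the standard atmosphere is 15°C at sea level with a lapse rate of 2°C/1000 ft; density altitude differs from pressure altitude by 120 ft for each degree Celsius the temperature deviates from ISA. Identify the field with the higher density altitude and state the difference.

B by 616 ft

A: ISA temp = 7.8°C, deviation +24.2°C, DA = 3600 + 120 × 24.2 = 6504 ft.
B: ISA temp = 7°C, deviation +26°C, DA = 4000 + 120 × 26 = 7120 ft.
B is higher by 7120 − 6504 = 616 ft.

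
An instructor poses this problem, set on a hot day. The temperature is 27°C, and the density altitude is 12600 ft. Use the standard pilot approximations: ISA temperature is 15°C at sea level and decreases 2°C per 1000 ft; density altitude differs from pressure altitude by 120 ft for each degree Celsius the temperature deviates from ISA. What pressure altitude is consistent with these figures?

9000 ft

DA = PA + 120 × (OAT − (15 − 2·PA/1000)) = PA + 120·OAT − 1800 + 0.24·PA = 1.24·PA + 120·OAT − 1800.
So 1.24·PA = 12600 − 120 × 27 + 1800 = 11160.
PA = 11160 / 1.24 = 9000 ft.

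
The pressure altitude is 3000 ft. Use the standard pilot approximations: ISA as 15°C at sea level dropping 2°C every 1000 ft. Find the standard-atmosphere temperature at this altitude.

9°C

ISA temperature = 15 − 2 × (3000/1000) = 15 − 6 = 9°C.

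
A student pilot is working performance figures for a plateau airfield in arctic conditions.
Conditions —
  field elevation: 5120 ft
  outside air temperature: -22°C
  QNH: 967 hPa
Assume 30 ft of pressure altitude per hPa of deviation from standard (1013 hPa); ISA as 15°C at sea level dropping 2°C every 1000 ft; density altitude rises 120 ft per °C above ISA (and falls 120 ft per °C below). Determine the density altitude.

3620 ft

Pressure altitude = 5120 + (1013 − 967) × 30 = 5120 + (+1380) = 6500 ft.
ISA temperature at 6500 ft = 15 − 2 × (6500/1000) = 2°C.
ISA deviation = -22 − 2 = -24°C.
Density altitude = 6500 + 120 × (-24) = 3620 ft.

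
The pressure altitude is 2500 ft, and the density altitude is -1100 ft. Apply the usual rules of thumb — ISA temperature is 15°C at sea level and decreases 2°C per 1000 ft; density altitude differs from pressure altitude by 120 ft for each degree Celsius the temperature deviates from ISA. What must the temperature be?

Density altitude − pressure altitude = -1100 − 2500 = -3600 ft.
At 120 ft/°C that is an ISA deviation of -3600/120 = -30°C.
ISA temperature at 2500 ft = 15 − 2 × (2500/1000) = 10°C.
OAT = ISA + deviation = 10 + (-30) = -20°C.

-20°C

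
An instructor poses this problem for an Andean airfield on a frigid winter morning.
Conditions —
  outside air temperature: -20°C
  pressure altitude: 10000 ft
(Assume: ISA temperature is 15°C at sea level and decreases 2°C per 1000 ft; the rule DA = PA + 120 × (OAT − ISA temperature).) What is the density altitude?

8200 ft

ISA temperature at 10000 ft = 15 − 2 × (10000/1000) = -5°C.
ISA deviation = -20 − (-5) = -15°C.
Density altitude = 10000 + 120 × (-15) = 10000 + (-1800) = 8200 ft.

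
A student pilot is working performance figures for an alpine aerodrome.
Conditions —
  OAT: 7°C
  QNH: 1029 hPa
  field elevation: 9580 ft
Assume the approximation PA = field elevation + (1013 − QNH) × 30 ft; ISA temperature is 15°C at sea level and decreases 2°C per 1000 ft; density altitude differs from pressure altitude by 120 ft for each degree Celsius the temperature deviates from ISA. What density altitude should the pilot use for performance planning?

Pressure altitude = 9580 + (1013 − 1029) × 30 = 9580 + (-480) = 9100 ft.
ISA temperature at 9100 ft = 15 − 2 × (9100/1000) = -3.2°C.
ISA deviation = 7 − (-3.2) = +10.2°C.
Density altitude = 9100 + 120 × (10.2) = 10324 ft.

10324 ft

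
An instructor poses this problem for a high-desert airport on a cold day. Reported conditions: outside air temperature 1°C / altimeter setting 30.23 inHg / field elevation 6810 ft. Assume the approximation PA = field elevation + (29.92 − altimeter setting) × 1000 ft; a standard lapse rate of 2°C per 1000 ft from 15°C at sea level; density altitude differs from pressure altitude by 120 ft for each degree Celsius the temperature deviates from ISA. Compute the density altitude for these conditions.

Pressure altitude = 6810 + (29.92 − 30.23) × 1000 = 6810 + (-310) = 6500 ft.
ISA temperature at 6500 ft = 15 − 2 × (6500/1000) = 2°C.
ISA deviation = 1 − 2 = -1°C.
Density altitude = 6500 + 120 × (-1) = 6380 ft.

6380 ft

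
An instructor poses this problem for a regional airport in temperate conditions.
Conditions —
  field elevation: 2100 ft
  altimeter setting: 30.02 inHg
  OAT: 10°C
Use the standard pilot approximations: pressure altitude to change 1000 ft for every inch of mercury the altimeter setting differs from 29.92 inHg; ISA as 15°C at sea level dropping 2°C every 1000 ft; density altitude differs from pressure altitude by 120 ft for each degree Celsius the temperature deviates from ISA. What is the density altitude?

1880 ft

Pressure altitude = 2100 + (29.92 − 30.02) × 1000 = 2100 + (-100) = 2000 ft.
ISA temperature at 2000 ft = 15 − 2 × (2000/1000) = 11°C.
ISA deviation = 10 − 11 = -1°C.
Density altitude = 2000 + 120 × (-1) = 1880 ft.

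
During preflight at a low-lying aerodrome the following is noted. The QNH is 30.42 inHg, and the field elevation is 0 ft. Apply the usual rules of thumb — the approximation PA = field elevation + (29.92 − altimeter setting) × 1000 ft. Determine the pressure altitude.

-500 ft

Pressure correction = (29.92 − 30.42) × 1000 = -500 ft.
Pressure altitude = 0 + (-500) = -500 ft.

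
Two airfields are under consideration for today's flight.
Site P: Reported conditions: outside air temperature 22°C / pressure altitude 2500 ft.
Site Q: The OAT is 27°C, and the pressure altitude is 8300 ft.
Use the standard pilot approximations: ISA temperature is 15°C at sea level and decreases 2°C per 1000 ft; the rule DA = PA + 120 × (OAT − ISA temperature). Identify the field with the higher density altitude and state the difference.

Site P: ISA temp = 10°C, deviation +12°C, DA = 2500 + 120 × 12 = 3940 ft.
Site Q: ISA temp = -1.6°C, deviation +28.6°C, DA = 8300 + 120 × 28.6 = 11732 ft.
Site Q is higher by 11732 − 3940 = 7792 ft.

Site Q by 7792 ft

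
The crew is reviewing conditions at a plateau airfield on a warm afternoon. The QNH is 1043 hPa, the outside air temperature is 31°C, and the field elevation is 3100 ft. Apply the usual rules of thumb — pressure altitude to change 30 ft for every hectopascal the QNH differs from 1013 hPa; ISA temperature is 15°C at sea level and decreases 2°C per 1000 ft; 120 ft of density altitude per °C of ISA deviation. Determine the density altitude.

4648 ft

Pressure altitude = 3100 + (1013 − 1043) × 30 = 3100 + (-900) = 2200 ft.
ISA temperature at 2200 ft = 15 − 2 × (2200/1000) = 10.6°C.
ISA deviation = 31 − 10.6 = +20.4°C.
Density altitude = 2200 + 120 × (20.4) = 4648 ft.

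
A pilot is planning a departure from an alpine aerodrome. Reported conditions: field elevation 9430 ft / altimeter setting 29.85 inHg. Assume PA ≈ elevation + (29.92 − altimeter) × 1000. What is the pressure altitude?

9500 ft

Pressure correction = (29.92 − 29.85) × 1000 = +70 ft.
Pressure altitude = 9430 + (+70) = 9500 ft.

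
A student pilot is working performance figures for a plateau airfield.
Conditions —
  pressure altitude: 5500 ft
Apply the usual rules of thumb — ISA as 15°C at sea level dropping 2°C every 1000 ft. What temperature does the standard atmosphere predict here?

ISA temperature = 15 − 2 × (5500/1000) = 15 − 11 = 4°C.

4°C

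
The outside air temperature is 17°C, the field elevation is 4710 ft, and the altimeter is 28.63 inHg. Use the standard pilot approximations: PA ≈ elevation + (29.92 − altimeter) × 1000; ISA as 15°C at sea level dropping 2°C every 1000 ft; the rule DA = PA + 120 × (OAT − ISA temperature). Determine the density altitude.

Pressure altitude = 4710 + (29.92 − 28.63) × 1000 = 4710 + (+1290) = 6000 ft.
ISA temperature at 6000 ft = 15 − 2 × (6000/1000) = 3°C.
ISA deviation = 17 − 3 = +14°C.
Density altitude = 6000 + 120 × (14) = 7680 ft.

7680 ft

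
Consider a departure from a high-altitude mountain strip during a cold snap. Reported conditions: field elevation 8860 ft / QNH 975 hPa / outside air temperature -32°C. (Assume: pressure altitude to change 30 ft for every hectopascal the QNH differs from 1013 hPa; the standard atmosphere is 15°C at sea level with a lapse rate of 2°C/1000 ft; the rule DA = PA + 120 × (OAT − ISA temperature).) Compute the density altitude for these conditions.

6760 ft

Pressure altitude = 8860 + (1013 − 975) × 30 = 8860 + (+1140) = 10000 ft.
ISA temperature at 10000 ft = 15 − 2 × (10000/1000) = -5°C.
ISA deviation = -32 − (-5) = -27°C.
Density altitude = 10000 + 120 × (-27) = 6760 ft.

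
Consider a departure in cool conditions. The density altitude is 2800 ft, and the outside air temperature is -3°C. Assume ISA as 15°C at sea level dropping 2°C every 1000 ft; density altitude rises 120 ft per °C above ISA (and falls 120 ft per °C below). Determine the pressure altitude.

DA = PA + 120 × (OAT − (15 − 2·PA/1000)) = PA + 120·OAT − 1800 + 0.24·PA = 1.24·PA + 120·OAT − 1800.
So 1.24·PA = 2800 − 120 × (-3) + 1800 = 4960.
PA = 4960 / 1.24 = 4000 ft.

4000 ft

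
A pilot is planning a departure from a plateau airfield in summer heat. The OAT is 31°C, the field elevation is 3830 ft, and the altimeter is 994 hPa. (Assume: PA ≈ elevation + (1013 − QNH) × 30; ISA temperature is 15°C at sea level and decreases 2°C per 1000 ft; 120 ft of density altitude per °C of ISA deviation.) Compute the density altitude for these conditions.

7376 ft

Pressure altitude = 3830 + (1013 − 994) × 30 = 3830 + (+570) = 4400 ft.
ISA temperature at 4400 ft = 15 − 2 × (4400/1000) = 6.2°C.
ISA deviation = 31 − 6.2 = +24.8°C.
Density altitude = 4400 + 120 × (24.8) = 7376 ft.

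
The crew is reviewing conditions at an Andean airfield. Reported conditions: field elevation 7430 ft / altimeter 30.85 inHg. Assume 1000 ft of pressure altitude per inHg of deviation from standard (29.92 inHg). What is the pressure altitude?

Pressure correction = (29.92 − 30.85) × 1000 = -930 ft.
Pressure altitude = 7430 + (-930) = 6500 ft.

6500 ft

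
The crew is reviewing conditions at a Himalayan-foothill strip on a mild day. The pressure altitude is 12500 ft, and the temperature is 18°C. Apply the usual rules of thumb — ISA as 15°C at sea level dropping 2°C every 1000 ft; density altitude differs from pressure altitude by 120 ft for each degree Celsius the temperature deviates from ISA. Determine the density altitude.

15860 ft

ISA temperature at 12500 ft = 15 − 2 × (12500/1000) = -10°C.
ISA deviation = 18 − (-10) = +28°C.
Density altitude = 12500 + 120 × (28) = 12500 + (+3360) = 15860 ft.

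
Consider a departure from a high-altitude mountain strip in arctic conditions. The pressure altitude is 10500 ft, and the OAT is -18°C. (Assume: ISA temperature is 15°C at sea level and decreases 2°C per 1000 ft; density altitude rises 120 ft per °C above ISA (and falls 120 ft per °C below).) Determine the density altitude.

ISA temperature at 10500 ft = 15 − 2 × (10500/1000) = -6°C.
ISA deviation = -18 − (-6) = -12°C.
Density altitude = 10500 + 120 × (-12) = 10500 + (-1440) = 9060 ft.

9060 ft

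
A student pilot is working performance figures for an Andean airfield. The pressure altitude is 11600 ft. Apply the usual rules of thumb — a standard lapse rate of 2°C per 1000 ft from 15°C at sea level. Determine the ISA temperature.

ISA temperature = 15 − 2 × (11600/1000) = 15 − 23.2 = -8.2°C.

-8.2°C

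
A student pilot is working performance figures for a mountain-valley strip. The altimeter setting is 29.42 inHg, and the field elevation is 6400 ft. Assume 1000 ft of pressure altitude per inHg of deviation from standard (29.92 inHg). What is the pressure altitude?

Pressure correction = (29.92 − 29.42) × 1000 = +500 ft.
Pressure altitude = 6400 + (+500) = 6900 ft.

6900 ft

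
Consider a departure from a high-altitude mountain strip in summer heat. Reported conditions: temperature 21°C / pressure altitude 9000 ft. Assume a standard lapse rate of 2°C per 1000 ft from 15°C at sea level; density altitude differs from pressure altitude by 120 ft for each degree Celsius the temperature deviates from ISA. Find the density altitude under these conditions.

ISA temperature at 9000 ft = 15 − 2 × (9000/1000) = -3°C.
ISA deviation = 21 − (-3) = +24°C.
Density altitude = 9000 + 120 × (24) = 9000 + (+2880) = 11880 ft.

11880 ft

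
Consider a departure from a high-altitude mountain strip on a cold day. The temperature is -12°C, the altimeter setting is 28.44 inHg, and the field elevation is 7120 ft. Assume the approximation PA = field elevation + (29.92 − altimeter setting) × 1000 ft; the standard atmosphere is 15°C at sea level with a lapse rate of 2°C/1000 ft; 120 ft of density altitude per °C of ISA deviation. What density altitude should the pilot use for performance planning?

Pressure altitude = 7120 + (29.92 − 28.44) × 1000 = 7120 + (+1480) = 8600 ft.
ISA temperature at 8600 ft = 15 − 2 × (8600/1000) = -2.2°C.
ISA deviation = -12 − (-2.2) = -9.8°C.
Density altitude = 8600 + 120 × (-9.8) = 7424 ft.

7424 ft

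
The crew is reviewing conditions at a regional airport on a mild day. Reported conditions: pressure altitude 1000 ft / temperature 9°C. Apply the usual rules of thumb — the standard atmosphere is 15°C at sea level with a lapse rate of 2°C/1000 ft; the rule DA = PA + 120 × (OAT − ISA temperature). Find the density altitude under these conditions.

ISA temperature at 1000 ft = 15 − 2 × (1000/1000) = 13°C.
ISA deviation = 9 − 13 = -4°C.
Density altitude = 1000 + 120 × (-4) = 1000 + (-480) = 520 ft.

520 ft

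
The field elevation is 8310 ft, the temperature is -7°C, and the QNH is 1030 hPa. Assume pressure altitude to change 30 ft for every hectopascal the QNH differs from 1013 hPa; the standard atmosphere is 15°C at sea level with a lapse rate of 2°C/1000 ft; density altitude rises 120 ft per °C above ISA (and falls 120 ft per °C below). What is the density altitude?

7032 ft

Pressure altitude = 8310 + (1013 − 1030) × 30 = 8310 + (-510) = 7800 ft.
ISA temperature at 7800 ft = 15 − 2 × (7800/1000) = -0.6°C.
ISA deviation = -7 − (-0.6) = -6.4°C.
Density altitude = 7800 + 120 × (-6.4) = 7032 ft.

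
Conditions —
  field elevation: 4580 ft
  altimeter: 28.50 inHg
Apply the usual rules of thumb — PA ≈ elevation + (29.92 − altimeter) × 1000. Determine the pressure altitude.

6000 ft

Pressure correction = (29.92 − 28.50) × 1000 = +1420 ft.
Pressure altitude = 4580 + (+1420) = 6000 ft.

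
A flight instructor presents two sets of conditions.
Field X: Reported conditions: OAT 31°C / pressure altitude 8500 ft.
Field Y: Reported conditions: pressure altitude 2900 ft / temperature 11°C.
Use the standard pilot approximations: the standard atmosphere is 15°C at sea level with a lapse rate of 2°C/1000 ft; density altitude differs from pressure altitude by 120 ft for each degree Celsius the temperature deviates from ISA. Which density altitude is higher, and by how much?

Field X: ISA temp = -2°C, deviation +33°C, DA = 8500 + 120 × 33 = 12460 ft.
Field Y: ISA temp = 9.2°C, deviation +1.8°C, DA = 2900 + 120 × 1.8 = 3116 ft.
Field X is higher by 12460 − 3116 = 9344 ft.

Field X by 9344 ft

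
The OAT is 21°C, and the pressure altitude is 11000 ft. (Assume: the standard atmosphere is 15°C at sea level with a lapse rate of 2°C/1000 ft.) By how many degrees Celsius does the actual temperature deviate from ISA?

ISA temperature at 11000 ft = 15 − 2 × (11000/1000) = -7°C.
Deviation = OAT − ISA = 21 − (-7) = +28°C.

ISA+28°C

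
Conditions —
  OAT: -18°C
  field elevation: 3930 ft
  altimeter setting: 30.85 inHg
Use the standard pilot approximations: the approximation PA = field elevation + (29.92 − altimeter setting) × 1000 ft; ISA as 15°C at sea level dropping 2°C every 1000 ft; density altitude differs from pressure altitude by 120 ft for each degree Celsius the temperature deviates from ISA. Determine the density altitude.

-240 ft

Pressure altitude = 3930 + (29.92 − 30.85) × 1000 = 3930 + (-930) = 3000 ft.
ISA temperature at 3000 ft = 15 − 2 × (3000/1000) = 9°C.
ISA deviation = -18 − 9 = -27°C.
Density altitude = 3000 + 120 × (-27) = -240 ft.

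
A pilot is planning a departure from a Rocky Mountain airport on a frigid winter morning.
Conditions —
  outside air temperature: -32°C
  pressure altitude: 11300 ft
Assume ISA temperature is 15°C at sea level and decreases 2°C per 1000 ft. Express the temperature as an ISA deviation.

ISA temperature at 11300 ft = 15 − 2 × (11300/1000) = -7.6°C.
Deviation = OAT − ISA = -32 − (-7.6) = -24.4°C.

ISA-24.4°C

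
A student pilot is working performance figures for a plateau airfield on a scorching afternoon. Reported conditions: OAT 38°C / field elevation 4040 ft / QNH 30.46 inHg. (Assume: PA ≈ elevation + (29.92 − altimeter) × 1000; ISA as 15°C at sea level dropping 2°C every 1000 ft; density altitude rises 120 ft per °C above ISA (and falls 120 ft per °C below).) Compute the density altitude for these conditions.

7100 ft

Pressure altitude = 4040 + (29.92 − 30.46) × 1000 = 4040 + (-540) = 3500 ft.
ISA temperature at 3500 ft = 15 − 2 × (3500/1000) = 8°C.
ISA deviation = 38 − 8 = +30°C.
Density altitude = 3500 + 120 × (30) = 7100 ft.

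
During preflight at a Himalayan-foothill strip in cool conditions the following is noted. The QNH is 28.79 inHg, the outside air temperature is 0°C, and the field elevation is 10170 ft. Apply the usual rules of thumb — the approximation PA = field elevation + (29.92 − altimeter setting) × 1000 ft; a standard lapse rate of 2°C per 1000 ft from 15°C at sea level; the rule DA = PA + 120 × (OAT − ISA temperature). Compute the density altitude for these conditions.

Pressure altitude = 10170 + (29.92 − 28.79) × 1000 = 10170 + (+1130) = 11300 ft.
ISA temperature at 11300 ft = 15 − 2 × (11300/1000) = -7.6°C.
ISA deviation = 0 − (-7.6) = +7.6°C.
Density altitude = 11300 + 120 × (7.6) = 12212 ft.

12212 ft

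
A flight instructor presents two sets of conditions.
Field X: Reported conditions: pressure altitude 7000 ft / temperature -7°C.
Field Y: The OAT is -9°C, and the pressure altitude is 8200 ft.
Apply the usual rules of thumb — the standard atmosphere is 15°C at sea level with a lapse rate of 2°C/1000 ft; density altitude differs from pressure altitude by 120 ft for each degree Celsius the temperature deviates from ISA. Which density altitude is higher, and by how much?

Field Y by 1248 ft

Field X: ISA temp = 1°C, deviation -8°C, DA = 7000 + 120 × (-8) = 6040 ft.
Field Y: ISA temp = -1.4°C, deviation -7.6°C, DA = 8200 + 120 × (-7.6) = 7288 ft.
Field Y is higher by 7288 − 6040 = 1248 ft.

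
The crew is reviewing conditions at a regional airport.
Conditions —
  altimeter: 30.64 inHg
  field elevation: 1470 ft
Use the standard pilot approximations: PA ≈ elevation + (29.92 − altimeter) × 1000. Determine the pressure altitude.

Pressure correction = (29.92 − 30.64) × 1000 = -720 ft.
Pressure altitude = 1470 + (-720) = 750 ft.

750 ft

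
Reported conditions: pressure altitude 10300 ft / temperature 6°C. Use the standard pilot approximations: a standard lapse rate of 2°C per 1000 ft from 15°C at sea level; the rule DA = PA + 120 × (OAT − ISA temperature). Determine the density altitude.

11692 ft

ISA temperature at 10300 ft = 15 − 2 × (10300/1000) = -5.6°C.
ISA deviation = 6 − (-5.6) = +11.6°C.
Density altitude = 10300 + 120 × (11.6) = 10300 + (+1392) = 11692 ft.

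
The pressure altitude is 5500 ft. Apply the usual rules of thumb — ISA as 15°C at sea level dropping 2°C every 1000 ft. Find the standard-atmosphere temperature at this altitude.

4°C

ISA temperature = 15 − 2 × (5500/1000) = 15 − 11 = 4°C.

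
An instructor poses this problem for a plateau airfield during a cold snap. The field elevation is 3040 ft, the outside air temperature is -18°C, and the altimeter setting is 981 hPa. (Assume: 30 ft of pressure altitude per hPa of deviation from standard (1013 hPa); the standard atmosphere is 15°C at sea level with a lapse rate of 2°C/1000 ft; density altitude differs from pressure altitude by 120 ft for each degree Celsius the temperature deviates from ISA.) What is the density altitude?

1000 ft

Pressure altitude = 3040 + (1013 − 981) × 30 = 3040 + (+960) = 4000 ft.
ISA temperature at 4000 ft = 15 − 2 × (4000/1000) = 7°C.
ISA deviation = -18 − 7 = -25°C.
Density altitude = 4000 + 120 × (-25) = 1000 ft.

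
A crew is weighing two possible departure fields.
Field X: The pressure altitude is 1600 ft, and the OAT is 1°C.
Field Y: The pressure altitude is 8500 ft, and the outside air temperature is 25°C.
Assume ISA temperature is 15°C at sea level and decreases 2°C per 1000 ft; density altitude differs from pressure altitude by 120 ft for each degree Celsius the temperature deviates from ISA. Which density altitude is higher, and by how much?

Field Y by 11436 ft

Field X: ISA temp = 11.8°C, deviation -10.8°C, DA = 1600 + 120 × (-10.8) = 304 ft.
Field Y: ISA temp = -2°C, deviation +27°C, DA = 8500 + 120 × 27 = 11740 ft.
Field Y is higher by 11740 − 304 = 11436 ft.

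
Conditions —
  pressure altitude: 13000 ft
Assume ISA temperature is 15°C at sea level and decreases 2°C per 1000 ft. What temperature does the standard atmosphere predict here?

-11°C

ISA temperature = 15 − 2 × (13000/1000) = 15 − 26 = -11°C.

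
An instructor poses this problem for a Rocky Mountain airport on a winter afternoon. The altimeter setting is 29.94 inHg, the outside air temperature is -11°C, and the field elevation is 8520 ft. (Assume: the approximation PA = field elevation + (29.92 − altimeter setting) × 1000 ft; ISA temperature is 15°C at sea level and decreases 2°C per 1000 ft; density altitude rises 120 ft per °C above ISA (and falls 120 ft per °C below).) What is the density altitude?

7420 ft

Pressure altitude = 8520 + (29.92 − 29.94) × 1000 = 8520 + (-20) = 8500 ft.
ISA temperature at 8500 ft = 15 − 2 × (8500/1000) = -2°C.
ISA deviation = -11 − (-2) = -9°C.
Density altitude = 8500 + 120 × (-9) = 7420 ft.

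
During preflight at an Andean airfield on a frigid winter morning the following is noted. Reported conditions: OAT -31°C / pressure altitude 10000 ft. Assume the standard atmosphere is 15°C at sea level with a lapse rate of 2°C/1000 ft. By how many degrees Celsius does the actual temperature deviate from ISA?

ISA-26°C

ISA temperature at 10000 ft = 15 − 2 × (10000/1000) = -5°C.
Deviation = OAT − ISA = -31 − (-5) = -26°C.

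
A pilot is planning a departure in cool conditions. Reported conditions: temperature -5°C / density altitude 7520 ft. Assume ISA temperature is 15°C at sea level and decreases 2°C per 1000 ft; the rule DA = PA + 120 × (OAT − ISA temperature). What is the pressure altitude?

8000 ft

DA = PA + 120 × (OAT − (15 − 2·PA/1000)) = PA + 120·OAT − 1800 + 0.24·PA = 1.24·PA + 120·OAT − 1800.
So 1.24·PA = 7520 − 120 × (-5) + 1800 = 9920.
PA = 9920 / 1.24 = 8000 ft.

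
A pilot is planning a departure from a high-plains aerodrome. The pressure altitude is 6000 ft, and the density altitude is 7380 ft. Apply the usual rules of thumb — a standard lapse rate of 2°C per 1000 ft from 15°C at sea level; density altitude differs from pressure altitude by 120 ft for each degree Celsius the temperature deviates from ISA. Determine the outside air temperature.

Density altitude − pressure altitude = 7380 − 6000 = +1380 ft.
At 120 ft/°C that is an ISA deviation of 1380/120 = +11.5°C.
ISA temperature at 6000 ft = 15 − 2 × (6000/1000) = 3°C.
OAT = ISA + deviation = 3 + (+11.5) = 14.5°C.

14.5°C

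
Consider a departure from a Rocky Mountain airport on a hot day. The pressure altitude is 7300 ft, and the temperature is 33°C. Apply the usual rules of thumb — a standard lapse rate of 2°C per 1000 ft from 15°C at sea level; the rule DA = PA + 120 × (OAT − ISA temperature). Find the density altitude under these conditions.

11212 ft

ISA temperature at 7300 ft = 15 − 2 × (7300/1000) = 0.4°C.
ISA deviation = 33 − 0.4 = +32.6°C.
Density altitude = 7300 + 120 × (32.6) = 7300 + (+3912) = 11212 ft.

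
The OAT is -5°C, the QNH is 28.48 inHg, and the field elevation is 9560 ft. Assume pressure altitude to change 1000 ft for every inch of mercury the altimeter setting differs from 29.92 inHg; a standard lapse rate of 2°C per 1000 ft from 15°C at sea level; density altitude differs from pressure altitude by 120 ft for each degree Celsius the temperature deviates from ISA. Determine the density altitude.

Pressure altitude = 9560 + (29.92 − 28.48) × 1000 = 9560 + (+1440) = 11000 ft.
ISA temperature at 11000 ft = 15 − 2 × (11000/1000) = -7°C.
ISA deviation = -5 − (-7) = +2°C.
Density altitude = 11000 + 120 × (2) = 11240 ft.

11240 ft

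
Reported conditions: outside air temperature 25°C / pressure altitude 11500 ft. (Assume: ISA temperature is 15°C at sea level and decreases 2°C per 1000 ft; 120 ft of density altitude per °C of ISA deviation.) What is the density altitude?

15460 ft

ISA temperature at 11500 ft = 15 − 2 × (11500/1000) = -8°C.
ISA deviation = 25 − (-8) = +33°C.
Density altitude = 11500 + 120 × (33) = 11500 + (+3960) = 15460 ft.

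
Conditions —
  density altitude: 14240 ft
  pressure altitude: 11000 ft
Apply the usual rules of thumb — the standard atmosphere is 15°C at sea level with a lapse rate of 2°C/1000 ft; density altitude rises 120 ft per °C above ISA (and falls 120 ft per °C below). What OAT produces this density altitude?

20°C

Density altitude − pressure altitude = 14240 − 11000 = +3240 ft.
At 120 ft/°C that is an ISA deviation of 3240/120 = +27°C.
ISA temperature at 11000 ft = 15 − 2 × (11000/1000) = -7°C.
OAT = ISA + deviation = -7 + (+27) = 20°C.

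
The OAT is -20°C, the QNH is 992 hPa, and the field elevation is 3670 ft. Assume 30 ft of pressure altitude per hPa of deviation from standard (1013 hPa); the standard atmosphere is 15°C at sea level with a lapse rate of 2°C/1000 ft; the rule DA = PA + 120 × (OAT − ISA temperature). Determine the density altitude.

Pressure altitude = 3670 + (1013 − 992) × 30 = 3670 + (+630) = 4300 ft.
ISA temperature at 4300 ft = 15 − 2 × (4300/1000) = 6.4°C.
ISA deviation = -20 − 6.4 = -26.4°C.
Density altitude = 4300 + 120 × (-26.4) = 1132 ft.

1132 ft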